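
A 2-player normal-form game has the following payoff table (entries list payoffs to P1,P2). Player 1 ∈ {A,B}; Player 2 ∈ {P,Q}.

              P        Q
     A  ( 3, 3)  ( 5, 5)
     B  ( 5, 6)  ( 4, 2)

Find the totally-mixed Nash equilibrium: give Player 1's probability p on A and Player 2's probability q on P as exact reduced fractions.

(p,q) = (2/3, 1/3)

P1 indiff ⇒ q·3+(1-q)·5 = q·5+(1-q)·4 ⇒ q(-2) = (1-q)(-1) ⇒ q = 1/3
P2 indiff ⇒ p·3+(1-p)·6 = p·5+(1-p)·2 ⇒ p(-2) = (1-p)(-4) ⇒ p = 2/3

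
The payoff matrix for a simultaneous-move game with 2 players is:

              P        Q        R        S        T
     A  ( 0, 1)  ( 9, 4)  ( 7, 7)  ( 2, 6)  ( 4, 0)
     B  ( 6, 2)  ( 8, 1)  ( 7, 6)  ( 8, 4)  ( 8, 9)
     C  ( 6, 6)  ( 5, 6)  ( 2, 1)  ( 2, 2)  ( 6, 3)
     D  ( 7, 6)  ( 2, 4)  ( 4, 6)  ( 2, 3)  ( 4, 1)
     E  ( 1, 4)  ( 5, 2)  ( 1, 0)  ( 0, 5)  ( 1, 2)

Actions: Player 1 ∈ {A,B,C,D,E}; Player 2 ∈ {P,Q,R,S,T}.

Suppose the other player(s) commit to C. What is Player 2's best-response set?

u_2(P vs C) = 6
u_2(Q vs C) = 6
u_2(R vs C) = 1
u_2(S vs C) = 2
u_2(T vs C) = 3
max payoff 6 at {P,Q}

BR_2 = {P,Q}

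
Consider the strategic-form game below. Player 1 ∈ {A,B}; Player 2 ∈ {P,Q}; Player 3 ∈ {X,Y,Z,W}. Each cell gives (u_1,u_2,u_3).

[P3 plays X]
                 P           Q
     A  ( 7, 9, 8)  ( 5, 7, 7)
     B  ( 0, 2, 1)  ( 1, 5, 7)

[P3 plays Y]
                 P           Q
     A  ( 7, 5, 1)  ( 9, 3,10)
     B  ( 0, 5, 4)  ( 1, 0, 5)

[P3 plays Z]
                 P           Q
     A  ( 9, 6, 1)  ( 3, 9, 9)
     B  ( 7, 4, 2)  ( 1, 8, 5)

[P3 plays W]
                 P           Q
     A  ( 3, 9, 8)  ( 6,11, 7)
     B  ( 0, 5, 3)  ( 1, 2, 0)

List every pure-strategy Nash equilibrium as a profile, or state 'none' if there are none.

(A,P,X): NE
(A,P,Y): not NE [P3→W gives 8>1]
(A,P,Z): not NE [P2→Q gives 9>6; P3→W gives 8>1]
(A,P,W): not NE [P2→Q gives 11>9]
(A,Q,X): not NE [P2→P gives 9>7; P3→Y gives 10>7]
(A,Q,Y): not NE [P2→P gives 5>3]
(A,Q,Z): not NE [P3→Y gives 10>9]
(A,Q,W): not NE [P3→Y gives 10>7]
(B,P,X): not NE [P1→A gives 7>0; P2→Q gives 5>2; P3→Y gives 4>1]
(B,P,Y): not NE [P1→A gives 7>0]
(B,P,Z): not NE [P1→A gives 9>7; P2→Q gives 8>4; P3→Y gives 4>2]
(B,P,W): not NE [P1→A gives 3>0; P3→Y gives 4>3]
(B,Q,X): not NE [P1→A gives 5>1]
(B,Q,Y): not NE [P1→A gives 9>1; P2→P gives 5>0; P3→X gives 7>5]
(B,Q,Z): not NE [P1→A gives 3>1; P3→X gives 7>5]
(B,Q,W): not NE [P1→A gives 6>1; P2→P gives 5>2; P3→X gives 7>0]

PSNE = {(A,P,X)}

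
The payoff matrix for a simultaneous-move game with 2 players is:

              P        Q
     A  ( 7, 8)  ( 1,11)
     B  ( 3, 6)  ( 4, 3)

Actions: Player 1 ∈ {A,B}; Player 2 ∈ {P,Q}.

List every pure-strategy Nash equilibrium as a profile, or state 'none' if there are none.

(A,P): not NE [P2→Q gives 11>8]
(A,Q): not NE [P1→B gives 4>1]
(B,P): not NE [P1→A gives 7>3]
(B,Q): not NE [P2→P gives 6>3]

No pure NE.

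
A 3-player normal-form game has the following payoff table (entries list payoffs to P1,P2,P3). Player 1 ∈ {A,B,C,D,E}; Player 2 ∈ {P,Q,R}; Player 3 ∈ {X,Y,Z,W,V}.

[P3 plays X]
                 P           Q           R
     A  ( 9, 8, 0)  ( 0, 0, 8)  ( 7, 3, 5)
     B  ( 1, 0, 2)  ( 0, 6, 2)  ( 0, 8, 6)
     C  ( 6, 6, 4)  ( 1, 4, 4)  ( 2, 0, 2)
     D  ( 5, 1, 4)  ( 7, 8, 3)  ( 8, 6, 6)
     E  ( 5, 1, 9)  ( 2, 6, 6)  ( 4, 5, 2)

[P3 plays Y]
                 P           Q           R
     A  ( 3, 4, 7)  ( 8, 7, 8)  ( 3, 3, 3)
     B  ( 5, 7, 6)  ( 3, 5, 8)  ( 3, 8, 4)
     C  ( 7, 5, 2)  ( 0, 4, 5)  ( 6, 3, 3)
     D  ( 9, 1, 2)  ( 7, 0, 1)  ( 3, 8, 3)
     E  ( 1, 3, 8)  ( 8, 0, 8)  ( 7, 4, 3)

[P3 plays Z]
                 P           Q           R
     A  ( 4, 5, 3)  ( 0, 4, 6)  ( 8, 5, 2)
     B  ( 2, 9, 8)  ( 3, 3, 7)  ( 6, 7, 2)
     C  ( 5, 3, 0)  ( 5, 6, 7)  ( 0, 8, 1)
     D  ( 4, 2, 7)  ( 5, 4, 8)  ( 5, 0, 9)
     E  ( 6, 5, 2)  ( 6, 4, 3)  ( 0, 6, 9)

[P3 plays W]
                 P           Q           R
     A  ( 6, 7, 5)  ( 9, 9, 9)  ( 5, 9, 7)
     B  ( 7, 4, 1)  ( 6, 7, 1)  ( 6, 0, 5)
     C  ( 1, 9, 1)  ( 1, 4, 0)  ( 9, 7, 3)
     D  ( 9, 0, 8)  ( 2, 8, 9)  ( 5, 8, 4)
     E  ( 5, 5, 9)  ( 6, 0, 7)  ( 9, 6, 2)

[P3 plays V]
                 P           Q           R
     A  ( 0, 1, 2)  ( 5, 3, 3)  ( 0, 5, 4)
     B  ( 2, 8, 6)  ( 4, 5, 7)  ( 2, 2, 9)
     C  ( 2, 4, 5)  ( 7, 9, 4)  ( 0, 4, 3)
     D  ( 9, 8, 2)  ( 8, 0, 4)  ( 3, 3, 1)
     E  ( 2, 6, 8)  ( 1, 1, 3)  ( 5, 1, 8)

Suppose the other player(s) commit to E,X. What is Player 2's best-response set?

u_2(P vs E,X) = 1
u_2(Q vs E,X) = 6
u_2(R vs E,X) = 5
max payoff 6 at {Q}

BR_2 = {Q}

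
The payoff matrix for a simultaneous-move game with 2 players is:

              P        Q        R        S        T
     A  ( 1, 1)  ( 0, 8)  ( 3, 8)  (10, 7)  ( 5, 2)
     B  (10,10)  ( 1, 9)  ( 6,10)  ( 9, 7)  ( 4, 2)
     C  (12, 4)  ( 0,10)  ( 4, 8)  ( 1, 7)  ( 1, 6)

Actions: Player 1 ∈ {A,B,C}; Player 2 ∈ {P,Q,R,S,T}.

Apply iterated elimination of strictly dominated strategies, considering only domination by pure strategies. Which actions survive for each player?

P2 drop S (Q beats it: A:8>7 B:9>7 C:10>7)
P2 drop T (Q beats it: A:8>2 B:9>2 C:10>6)
P1 drop A (B beats it: P:10>1 Q:1>0 R:6>3)
P1→{B,C} P2→{P,Q,R}

Survivors P1:{B,C} P2:{P,Q,R}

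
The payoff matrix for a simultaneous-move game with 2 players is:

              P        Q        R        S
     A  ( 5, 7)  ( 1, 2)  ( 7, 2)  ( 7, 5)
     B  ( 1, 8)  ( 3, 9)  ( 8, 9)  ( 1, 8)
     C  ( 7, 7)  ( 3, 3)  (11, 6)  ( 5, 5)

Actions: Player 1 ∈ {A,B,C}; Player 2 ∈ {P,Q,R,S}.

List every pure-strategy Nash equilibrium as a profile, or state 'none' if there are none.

PSNE = {(B,Q), (C,P)}

(A,P): not NE [P1→C gives 7>5]
(A,Q): not NE [P1→C gives 3>1; P2→P gives 7>2]
(A,R): not NE [P1→C gives 11>7; P2→P gives 7>2]
(A,S): not NE [P2→P gives 7>5]
(B,P): not NE [P1→C gives 7>1; P2→R gives 9>8]
(B,Q): NE
(B,R): not NE [P1→C gives 11>8]
(B,S): not NE [P1→A gives 7>1; P2→R gives 9>8]
(C,P): NE
(C,Q): not NE [P2→P gives 7>3]
(C,R): not NE [P2→P gives 7>6]
(C,S): not NE [P1→A gives 7>5; P2→P gives 7>5]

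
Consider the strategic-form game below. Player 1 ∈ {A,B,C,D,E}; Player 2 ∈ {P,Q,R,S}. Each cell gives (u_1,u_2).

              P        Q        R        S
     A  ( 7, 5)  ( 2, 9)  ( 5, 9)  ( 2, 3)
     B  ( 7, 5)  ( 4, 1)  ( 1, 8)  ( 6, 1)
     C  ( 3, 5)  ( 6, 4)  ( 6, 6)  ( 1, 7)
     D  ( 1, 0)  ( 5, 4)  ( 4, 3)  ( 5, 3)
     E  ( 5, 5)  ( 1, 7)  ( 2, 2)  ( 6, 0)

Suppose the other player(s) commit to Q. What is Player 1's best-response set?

u_1(A vs Q) = 2
u_1(B vs Q) = 4
u_1(C vs Q) = 6
u_1(D vs Q) = 5
u_1(E vs Q) = 1
max payoff 6 at {C}

argmax u_1 = {C}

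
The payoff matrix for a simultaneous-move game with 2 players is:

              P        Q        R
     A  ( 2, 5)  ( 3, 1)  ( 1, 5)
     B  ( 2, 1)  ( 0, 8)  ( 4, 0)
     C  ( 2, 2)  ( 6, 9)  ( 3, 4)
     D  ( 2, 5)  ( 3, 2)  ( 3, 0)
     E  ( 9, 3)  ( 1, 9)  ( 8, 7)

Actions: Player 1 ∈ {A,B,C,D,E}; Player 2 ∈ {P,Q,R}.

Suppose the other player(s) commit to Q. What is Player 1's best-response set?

u_1(A vs Q) = 3
u_1(B vs Q) = 0
u_1(C vs Q) = 6
u_1(D vs Q) = 3
u_1(E vs Q) = 1
max payoff 6 at {C}

BR_1 = {C}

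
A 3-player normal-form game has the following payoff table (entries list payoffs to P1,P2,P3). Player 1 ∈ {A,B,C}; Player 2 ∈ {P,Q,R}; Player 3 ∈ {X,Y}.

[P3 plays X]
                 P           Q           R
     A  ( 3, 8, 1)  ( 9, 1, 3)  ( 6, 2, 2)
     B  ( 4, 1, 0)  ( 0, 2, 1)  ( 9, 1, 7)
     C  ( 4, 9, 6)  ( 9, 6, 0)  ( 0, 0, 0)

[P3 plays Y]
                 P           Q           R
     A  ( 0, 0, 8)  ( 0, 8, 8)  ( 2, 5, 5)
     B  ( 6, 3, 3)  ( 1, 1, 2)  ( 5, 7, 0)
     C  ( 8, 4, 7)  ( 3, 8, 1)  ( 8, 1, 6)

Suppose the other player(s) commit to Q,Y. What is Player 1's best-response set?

argmax u_1 = {C}

u_1(A vs Q,Y) = 0
u_1(B vs Q,Y) = 1
u_1(C vs Q,Y) = 3
max payoff 3 at {C}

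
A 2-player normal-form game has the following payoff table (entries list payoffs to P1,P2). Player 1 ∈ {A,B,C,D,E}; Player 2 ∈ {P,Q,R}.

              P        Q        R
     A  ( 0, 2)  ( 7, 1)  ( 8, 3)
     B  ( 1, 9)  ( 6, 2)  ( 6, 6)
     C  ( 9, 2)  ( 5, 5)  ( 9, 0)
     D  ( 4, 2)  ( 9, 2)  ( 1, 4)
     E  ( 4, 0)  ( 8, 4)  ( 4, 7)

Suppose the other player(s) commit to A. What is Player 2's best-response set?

BR_2 = {R}

u_2(P vs A) = 2
u_2(Q vs A) = 1
u_2(R vs A) = 3
max payoff 3 at {R}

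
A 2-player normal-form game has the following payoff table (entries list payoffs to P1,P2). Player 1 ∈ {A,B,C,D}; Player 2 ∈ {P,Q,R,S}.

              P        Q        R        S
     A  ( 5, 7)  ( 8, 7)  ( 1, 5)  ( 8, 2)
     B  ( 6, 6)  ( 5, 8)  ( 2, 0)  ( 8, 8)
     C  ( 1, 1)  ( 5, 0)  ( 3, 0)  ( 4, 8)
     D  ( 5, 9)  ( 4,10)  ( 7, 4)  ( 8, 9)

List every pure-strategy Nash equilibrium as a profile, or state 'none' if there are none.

NE set: (A,Q), (B,S)

(A,P): not NE [P1→B gives 6>5]
(A,Q): NE
(A,R): not NE [P1→D gives 7>1; P2→Q gives 7>5]
(A,S): not NE [P2→Q gives 7>2]
(B,P): not NE [P2→S gives 8>6]
(B,Q): not NE [P1→A gives 8>5]
(B,R): not NE [P1→D gives 7>2; P2→S gives 8>0]
(B,S): NE
(C,P): not NE [P1→B gives 6>1; P2→S gives 8>1]
(C,Q): not NE [P1→A gives 8>5; P2→S gives 8>0]
(C,R): not NE [P1→D gives 7>3; P2→S gives 8>0]
(C,S): not NE [P1→D gives 8>4]
(D,P): not NE [P1→B gives 6>5; P2→Q gives 10>9]
(D,Q): not NE [P1→A gives 8>4]
(D,R): not NE [P2→Q gives 10>4]
(D,S): not NE [P2→Q gives 10>9]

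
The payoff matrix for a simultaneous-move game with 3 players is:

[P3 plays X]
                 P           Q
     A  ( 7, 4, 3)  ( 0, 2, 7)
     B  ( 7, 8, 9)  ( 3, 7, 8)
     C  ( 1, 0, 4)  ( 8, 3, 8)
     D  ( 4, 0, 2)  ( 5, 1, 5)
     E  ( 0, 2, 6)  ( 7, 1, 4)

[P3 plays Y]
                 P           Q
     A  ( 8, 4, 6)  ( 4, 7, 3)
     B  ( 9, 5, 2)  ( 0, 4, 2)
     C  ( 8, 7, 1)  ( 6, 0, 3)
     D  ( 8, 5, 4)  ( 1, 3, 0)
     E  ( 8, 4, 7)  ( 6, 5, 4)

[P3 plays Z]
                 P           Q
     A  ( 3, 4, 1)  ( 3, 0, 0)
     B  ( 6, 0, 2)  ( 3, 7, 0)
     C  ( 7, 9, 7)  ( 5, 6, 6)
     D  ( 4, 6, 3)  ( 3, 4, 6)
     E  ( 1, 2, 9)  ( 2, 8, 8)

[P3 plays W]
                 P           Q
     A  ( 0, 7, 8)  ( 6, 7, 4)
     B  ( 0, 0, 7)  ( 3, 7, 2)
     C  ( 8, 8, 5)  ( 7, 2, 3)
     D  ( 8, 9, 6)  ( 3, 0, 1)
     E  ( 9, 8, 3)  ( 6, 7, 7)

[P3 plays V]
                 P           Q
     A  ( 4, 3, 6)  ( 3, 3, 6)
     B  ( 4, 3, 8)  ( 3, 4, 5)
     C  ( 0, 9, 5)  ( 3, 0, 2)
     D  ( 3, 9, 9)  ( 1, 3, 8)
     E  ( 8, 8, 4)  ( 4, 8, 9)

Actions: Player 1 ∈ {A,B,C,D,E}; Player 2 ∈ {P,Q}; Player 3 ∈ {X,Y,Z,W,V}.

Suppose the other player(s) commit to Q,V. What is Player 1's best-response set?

u_1(A vs Q,V) = 3
u_1(B vs Q,V) = 3
u_1(C vs Q,V) = 3
u_1(D vs Q,V) = 1
u_1(E vs Q,V) = 4
max payoff 4 at {E}

P1 best: {E}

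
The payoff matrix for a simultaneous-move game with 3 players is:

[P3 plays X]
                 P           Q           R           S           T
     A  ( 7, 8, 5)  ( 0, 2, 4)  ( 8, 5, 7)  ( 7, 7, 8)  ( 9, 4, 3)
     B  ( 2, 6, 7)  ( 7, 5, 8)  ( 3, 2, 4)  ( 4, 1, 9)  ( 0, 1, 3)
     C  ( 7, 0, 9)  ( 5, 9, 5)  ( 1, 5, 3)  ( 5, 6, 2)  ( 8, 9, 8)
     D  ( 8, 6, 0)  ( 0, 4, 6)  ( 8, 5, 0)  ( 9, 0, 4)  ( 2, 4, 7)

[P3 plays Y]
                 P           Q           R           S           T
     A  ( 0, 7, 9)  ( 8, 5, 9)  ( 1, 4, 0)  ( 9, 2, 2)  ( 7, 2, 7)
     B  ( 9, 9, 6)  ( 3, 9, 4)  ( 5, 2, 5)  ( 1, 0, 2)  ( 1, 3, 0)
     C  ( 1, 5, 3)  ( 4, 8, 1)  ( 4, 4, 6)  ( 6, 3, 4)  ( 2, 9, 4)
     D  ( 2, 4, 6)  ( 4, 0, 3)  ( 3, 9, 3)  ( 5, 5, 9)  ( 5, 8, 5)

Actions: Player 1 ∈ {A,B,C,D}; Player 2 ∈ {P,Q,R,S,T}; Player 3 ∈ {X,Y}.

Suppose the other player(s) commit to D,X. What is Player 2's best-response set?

u_2(P vs D,X) = 6
u_2(Q vs D,X) = 4
u_2(R vs D,X) = 5
u_2(S vs D,X) = 0
u_2(T vs D,X) = 4
max payoff 6 at {P}

BR_2 = {P}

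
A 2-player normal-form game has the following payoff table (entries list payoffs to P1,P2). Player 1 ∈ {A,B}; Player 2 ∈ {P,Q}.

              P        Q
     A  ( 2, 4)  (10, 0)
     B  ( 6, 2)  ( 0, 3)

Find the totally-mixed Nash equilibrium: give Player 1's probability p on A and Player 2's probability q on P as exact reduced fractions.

P1 mixes 1/5 on A; P2 mixes 5/7 on P

P1 indiff ⇒ q·2+(1-q)·10 = q·6+(1-q)·0 ⇒ q(-4) = (1-q)(-10) ⇒ q = 5/7
P2 indiff ⇒ p·4+(1-p)·2 = p·0+(1-p)·3 ⇒ p(4) = (1-p)(1) ⇒ p = 1/5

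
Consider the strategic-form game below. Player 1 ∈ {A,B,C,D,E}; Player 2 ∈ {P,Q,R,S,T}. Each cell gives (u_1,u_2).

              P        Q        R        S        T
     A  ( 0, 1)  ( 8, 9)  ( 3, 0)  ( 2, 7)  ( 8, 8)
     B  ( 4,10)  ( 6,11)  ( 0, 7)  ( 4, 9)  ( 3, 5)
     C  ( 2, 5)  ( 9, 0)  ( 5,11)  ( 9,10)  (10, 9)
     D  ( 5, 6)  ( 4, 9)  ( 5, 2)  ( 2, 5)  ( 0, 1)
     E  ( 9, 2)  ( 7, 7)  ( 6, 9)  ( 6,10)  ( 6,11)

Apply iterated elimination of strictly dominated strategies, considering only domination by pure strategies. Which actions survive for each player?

P1 drop A (C beats it: P:2>0 Q:9>8 R:5>3 S:9>2 T:10>8)
P1 drop B (E beats it: P:9>4 Q:7>6 R:6>0 S:6>4 T:6>3)
P1 drop D (E beats it: P:9>5 Q:7>4 R:6>5 S:6>2 T:6>0)
P2 drop P (R beats it: C:11>5 E:9>2)
P2 drop Q (R beats it: C:11>0 E:9>7)
P1→{C,E} P2→{R,S,T}

IESDS → P1:{C,E} P2:{R,S,T}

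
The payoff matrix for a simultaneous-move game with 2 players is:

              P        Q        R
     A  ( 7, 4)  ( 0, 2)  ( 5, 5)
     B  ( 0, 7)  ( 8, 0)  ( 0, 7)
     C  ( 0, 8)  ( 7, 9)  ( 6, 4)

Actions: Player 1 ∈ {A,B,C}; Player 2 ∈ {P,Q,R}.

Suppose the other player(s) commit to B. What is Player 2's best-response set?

argmax u_2 = {P,R}

u_2(P vs B) = 7
u_2(Q vs B) = 0
u_2(R vs B) = 7
max payoff 7 at {P,R}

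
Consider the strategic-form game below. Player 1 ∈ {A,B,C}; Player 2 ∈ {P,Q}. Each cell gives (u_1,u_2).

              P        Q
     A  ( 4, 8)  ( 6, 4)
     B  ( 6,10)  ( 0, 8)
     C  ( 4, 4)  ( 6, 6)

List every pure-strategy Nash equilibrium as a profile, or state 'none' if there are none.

(A,P): not NE [P1→B gives 6>4]
(A,Q): not NE [P2→P gives 8>4]
(B,P): NE
(B,Q): not NE [P1→C gives 6>0; P2→P gives 10>8]
(C,P): not NE [P1→B gives 6>4; P2→Q gives 6>4]
(C,Q): NE

PSNE = {(B,P), (C,Q)}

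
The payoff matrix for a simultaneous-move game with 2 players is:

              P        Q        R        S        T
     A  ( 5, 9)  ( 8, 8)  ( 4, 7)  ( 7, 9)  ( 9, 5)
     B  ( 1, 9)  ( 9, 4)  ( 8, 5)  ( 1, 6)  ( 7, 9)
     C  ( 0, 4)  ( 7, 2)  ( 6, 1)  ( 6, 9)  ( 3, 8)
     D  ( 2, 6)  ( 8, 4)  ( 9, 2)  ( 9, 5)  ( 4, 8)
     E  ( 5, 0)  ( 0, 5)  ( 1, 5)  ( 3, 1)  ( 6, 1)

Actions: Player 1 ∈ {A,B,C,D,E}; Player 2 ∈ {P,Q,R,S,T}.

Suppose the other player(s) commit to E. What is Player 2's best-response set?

BR_2 = {Q,R}

u_2(P vs E) = 0
u_2(Q vs E) = 5
u_2(R vs E) = 5
u_2(S vs E) = 1
u_2(T vs E) = 1
max payoff 5 at {Q,R}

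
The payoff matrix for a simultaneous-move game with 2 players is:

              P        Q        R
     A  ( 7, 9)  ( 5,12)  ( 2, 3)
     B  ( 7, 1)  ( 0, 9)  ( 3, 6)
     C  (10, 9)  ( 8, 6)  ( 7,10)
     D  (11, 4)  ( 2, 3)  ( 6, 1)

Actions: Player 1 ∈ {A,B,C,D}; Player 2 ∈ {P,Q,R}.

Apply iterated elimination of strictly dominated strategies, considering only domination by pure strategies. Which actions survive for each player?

Remaining: P1:{C,D} P2:{P,R}

P1 drop A (C beats it: P:10>7 Q:8>5 R:7>2)
P1 drop B (C beats it: P:10>7 Q:8>0 R:7>3)
P2 drop Q (P beats it: C:9>6 D:4>3)
P1→{C,D} P2→{P,R}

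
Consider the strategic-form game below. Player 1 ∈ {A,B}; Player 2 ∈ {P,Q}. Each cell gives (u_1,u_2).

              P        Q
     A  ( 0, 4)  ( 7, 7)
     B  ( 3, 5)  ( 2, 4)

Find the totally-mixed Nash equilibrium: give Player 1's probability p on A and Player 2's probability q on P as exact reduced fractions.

p=1/4, q=5/8

P1 indiff ⇒ q·0+(1-q)·7 = q·3+(1-q)·2 ⇒ q(-3) = (1-q)(-5) ⇒ q = 5/8
P2 indiff ⇒ p·4+(1-p)·5 = p·7+(1-p)·4 ⇒ p(-3) = (1-p)(-1) ⇒ p = 1/4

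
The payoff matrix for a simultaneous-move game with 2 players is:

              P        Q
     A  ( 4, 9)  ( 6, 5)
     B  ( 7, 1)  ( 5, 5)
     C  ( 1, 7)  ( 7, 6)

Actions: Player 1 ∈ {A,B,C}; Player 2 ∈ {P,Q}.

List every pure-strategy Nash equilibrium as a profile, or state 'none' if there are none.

(A,P): not NE [P1→B gives 7>4]
(A,Q): not NE [P1→C gives 7>6; P2→P gives 9>5]
(B,P): not NE [P2→Q gives 5>1]
(B,Q): not NE [P1→C gives 7>5]
(C,P): not NE [P1→B gives 7>1]
(C,Q): not NE [P2→P gives 7>6]

PSNE: ∅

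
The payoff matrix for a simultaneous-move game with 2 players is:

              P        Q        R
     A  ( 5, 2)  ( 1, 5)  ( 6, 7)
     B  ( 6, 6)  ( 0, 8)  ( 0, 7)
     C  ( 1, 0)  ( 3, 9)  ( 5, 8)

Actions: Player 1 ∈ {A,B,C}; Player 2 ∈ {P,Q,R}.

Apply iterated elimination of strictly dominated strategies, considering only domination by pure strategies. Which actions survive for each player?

P2 drop P (Q beats it: A:5>2 B:8>6 C:9>0)
P1 drop B (A beats it: Q:1>0 R:6>0)
P1→{A,C} P2→{Q,R}

IESDS → P1:{A,C} P2:{Q,R}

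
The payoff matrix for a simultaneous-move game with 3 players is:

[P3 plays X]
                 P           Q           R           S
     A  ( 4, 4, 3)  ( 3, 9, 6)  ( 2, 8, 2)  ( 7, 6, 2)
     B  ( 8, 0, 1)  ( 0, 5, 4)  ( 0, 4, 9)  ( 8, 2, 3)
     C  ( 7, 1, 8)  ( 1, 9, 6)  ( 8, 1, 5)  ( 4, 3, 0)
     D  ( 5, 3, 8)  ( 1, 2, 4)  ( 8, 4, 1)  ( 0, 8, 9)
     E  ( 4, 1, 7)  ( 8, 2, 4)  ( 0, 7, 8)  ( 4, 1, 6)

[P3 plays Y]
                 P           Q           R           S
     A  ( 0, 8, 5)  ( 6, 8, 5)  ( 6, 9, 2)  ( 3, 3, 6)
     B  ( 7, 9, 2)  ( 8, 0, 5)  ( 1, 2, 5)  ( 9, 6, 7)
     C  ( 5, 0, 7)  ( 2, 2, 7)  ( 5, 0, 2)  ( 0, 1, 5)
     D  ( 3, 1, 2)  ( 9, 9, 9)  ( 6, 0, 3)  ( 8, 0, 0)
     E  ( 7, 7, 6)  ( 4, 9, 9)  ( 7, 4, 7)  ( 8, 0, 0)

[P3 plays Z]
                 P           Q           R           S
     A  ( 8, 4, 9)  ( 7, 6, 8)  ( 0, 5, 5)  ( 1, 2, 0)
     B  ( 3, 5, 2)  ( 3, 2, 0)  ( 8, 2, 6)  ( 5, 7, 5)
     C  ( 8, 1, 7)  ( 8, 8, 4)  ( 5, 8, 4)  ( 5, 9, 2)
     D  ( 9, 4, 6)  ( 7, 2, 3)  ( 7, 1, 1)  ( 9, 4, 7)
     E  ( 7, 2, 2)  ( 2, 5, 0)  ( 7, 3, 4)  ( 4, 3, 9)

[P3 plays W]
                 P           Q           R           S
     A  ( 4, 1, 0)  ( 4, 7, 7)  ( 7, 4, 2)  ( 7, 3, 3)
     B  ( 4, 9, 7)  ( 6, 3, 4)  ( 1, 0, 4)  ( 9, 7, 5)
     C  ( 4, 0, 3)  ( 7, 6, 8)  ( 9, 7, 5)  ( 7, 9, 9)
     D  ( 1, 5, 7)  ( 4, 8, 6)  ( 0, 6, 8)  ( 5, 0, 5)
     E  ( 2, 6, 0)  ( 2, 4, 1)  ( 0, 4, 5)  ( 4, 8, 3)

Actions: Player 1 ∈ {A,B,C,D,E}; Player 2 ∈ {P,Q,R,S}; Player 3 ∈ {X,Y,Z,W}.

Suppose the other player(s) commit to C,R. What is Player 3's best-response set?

P3 best: {X,W}

u_3(X vs C,R) = 5
u_3(Y vs C,R) = 2
u_3(Z vs C,R) = 4
u_3(W vs C,R) = 5
max payoff 5 at {X,W}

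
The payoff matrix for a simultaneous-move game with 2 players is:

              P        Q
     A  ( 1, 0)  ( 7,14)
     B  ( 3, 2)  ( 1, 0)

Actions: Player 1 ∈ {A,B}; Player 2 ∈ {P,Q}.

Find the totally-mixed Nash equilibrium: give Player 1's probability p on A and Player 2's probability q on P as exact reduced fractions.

p=1/8, q=3/4

P1 indiff ⇒ q·1+(1-q)·7 = q·3+(1-q)·1 ⇒ q(-2) = (1-q)(-6) ⇒ q = 3/4
P2 indiff ⇒ p·0+(1-p)·2 = p·14+(1-p)·0 ⇒ p(-14) = (1-p)(-2) ⇒ p = 1/8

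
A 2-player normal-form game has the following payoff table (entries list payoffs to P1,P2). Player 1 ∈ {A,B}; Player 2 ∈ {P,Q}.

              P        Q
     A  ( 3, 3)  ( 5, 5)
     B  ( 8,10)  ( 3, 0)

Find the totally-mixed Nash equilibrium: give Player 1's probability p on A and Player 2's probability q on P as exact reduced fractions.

P1 mixes 5/6 on A; P2 mixes 2/7 on P

P1 indiff ⇒ q·3+(1-q)·5 = q·8+(1-q)·3 ⇒ q(-5) = (1-q)(-2) ⇒ q = 2/7
P2 indiff ⇒ p·3+(1-p)·10 = p·5+(1-p)·0 ⇒ p(-2) = (1-p)(-10) ⇒ p = 5/6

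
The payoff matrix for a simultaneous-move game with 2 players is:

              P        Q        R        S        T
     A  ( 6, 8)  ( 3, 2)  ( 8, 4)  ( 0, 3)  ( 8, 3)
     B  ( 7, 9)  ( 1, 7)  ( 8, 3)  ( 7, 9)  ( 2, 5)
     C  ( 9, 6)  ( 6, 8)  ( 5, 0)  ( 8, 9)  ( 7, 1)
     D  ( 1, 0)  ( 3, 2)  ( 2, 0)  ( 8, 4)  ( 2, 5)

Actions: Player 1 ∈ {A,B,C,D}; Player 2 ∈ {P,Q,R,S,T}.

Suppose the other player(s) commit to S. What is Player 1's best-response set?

u_1(A vs S) = 0
u_1(B vs S) = 7
u_1(C vs S) = 8
u_1(D vs S) = 8
max payoff 8 at {C,D}

BR_1 = {C,D}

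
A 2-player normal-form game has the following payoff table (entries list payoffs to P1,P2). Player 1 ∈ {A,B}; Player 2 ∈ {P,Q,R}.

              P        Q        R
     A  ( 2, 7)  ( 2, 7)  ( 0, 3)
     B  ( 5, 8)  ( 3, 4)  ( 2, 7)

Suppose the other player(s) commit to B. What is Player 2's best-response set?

argmax u_2 = {P}

u_2(P vs B) = 8
u_2(Q vs B) = 4
u_2(R vs B) = 7
max payoff 8 at {P}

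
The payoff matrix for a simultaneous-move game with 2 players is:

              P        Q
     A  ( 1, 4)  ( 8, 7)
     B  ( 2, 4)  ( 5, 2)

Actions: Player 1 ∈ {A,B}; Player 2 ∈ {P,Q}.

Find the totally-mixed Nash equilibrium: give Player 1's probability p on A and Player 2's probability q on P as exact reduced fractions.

P1 indiff ⇒ q·1+(1-q)·8 = q·2+(1-q)·5 ⇒ q(-1) = (1-q)(-3) ⇒ q = 3/4
P2 indiff ⇒ p·4+(1-p)·4 = p·7+(1-p)·2 ⇒ p(-3) = (1-p)(-2) ⇒ p = 2/5

p=2/5, q=3/4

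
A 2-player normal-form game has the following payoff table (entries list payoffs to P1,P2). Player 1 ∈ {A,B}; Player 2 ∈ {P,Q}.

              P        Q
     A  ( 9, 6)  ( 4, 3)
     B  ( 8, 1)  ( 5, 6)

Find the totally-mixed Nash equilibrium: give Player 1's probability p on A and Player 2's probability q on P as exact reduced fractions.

(p,q) = (5/8, 1/2)

P1 indiff ⇒ q·9+(1-q)·4 = q·8+(1-q)·5 ⇒ q(1) = (1-q)(1) ⇒ q = 1/2
P2 indiff ⇒ p·6+(1-p)·1 = p·3+(1-p)·6 ⇒ p(3) = (1-p)(5) ⇒ p = 5/8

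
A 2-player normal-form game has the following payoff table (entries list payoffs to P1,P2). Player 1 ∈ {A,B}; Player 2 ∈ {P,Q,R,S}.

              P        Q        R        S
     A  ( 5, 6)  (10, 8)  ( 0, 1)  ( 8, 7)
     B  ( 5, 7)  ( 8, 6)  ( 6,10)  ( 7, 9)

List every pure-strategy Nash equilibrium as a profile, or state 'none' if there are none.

(A,P): not NE [P2→Q gives 8>6]
(A,Q): NE
(A,R): not NE [P1→B gives 6>0; P2→Q gives 8>1]
(A,S): not NE [P2→Q gives 8>7]
(B,P): not NE [P2→R gives 10>7]
(B,Q): not NE [P1→A gives 10>8; P2→R gives 10>6]
(B,R): NE
(B,S): not NE [P1→A gives 8>7; P2→R gives 10>9]

Nash profiles: (A,Q), (B,R)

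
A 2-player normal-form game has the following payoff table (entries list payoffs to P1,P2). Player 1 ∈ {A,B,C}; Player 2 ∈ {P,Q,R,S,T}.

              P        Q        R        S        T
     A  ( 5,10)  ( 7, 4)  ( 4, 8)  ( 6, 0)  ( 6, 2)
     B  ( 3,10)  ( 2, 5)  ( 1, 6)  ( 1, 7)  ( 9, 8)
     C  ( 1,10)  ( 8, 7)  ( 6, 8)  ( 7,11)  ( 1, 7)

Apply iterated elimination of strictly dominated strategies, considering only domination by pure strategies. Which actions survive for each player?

P2 drop Q (P beats it: A:10>4 B:10>5 C:10>7)
P2 drop R (P beats it: A:10>8 B:10>6 C:10>8)
P2 drop T (P beats it: A:10>2 B:10>8 C:10>7)
P1 drop B (A beats it: P:5>3 S:6>1)
P1→{A,C} P2→{P,S}

Survivors P1:{A,C} P2:{P,S}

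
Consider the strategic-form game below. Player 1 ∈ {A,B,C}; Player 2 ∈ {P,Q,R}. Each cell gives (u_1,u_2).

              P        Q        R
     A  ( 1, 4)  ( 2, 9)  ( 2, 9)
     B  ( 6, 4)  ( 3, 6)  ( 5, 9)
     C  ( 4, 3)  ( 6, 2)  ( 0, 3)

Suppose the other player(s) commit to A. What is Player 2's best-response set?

u_2(P vs A) = 4
u_2(Q vs A) = 9
u_2(R vs A) = 9
max payoff 9 at {Q,R}

argmax u_2 = {Q,R}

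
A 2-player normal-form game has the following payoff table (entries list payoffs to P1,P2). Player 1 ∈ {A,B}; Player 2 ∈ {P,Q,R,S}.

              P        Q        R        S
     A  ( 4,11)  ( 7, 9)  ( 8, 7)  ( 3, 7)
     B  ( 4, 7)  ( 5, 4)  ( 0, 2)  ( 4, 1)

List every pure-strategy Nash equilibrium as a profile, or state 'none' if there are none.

(A,P): NE
(A,Q): not NE [P2→P gives 11>9]
(A,R): not NE [P2→P gives 11>7]
(A,S): not NE [P1→B gives 4>3; P2→P gives 11>7]
(B,P): NE
(B,Q): not NE [P1→A gives 7>5; P2→P gives 7>4]
(B,R): not NE [P1→A gives 8>0; P2→P gives 7>2]
(B,S): not NE [P2→P gives 7>1]

NE set: (A,P), (B,P)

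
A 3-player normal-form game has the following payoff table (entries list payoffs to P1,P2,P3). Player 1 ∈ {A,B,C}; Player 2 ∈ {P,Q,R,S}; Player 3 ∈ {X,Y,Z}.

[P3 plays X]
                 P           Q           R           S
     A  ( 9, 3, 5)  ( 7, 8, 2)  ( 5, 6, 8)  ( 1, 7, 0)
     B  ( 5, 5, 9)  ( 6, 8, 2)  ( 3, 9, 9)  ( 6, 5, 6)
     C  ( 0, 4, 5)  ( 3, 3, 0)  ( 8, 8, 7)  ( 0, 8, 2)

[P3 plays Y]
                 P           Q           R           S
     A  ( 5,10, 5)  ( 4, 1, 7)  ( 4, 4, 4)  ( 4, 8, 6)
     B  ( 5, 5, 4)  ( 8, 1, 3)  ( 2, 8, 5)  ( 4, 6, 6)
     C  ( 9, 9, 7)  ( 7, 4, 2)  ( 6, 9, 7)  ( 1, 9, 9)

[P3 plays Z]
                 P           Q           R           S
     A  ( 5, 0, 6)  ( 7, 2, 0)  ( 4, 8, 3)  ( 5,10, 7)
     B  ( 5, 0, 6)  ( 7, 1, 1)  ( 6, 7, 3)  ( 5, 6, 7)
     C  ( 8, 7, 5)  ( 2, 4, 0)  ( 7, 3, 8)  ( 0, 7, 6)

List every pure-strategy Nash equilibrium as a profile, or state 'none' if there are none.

(A,P,X): not NE [P2→Q gives 8>3; P3→Z gives 6>5]
(A,P,Y): not NE [P1→C gives 9>5; P3→Z gives 6>5]
(A,P,Z): not NE [P1→C gives 8>5; P2→S gives 10>0]
(A,Q,X): not NE [P3→Y gives 7>2]
(A,Q,Y): not NE [P1→B gives 8>4; P2→P gives 10>1]
(A,Q,Z): not NE [P2→S gives 10>2; P3→Y gives 7>0]
(A,R,X): not NE [P1→C gives 8>5; P2→Q gives 8>6]
(A,R,Y): not NE [P1→C gives 6>4; P2→P gives 10>4; P3→X gives 8>4]
(A,R,Z): not NE [P1→C gives 7>4; P2→S gives 10>8; P3→X gives 8>3]
(A,S,X): not NE [P1→B gives 6>1; P2→Q gives 8>7; P3→Z gives 7>0]
(A,S,Y): not NE [P2→P gives 10>8; P3→Z gives 7>6]
(A,S,Z): NE
(B,P,X): not NE [P1→A gives 9>5; P2→R gives 9>5]
(B,P,Y): not NE [P1→C gives 9>5; P2→R gives 8>5; P3→X gives 9>4]
(B,P,Z): not NE [P1→C gives 8>5; P2→R gives 7>0; P3→X gives 9>6]
(B,Q,X): not NE [P1→A gives 7>6; P2→R gives 9>8; P3→Y gives 3>2]
(B,Q,Y): not NE [P2→R gives 8>1]
(B,Q,Z): not NE [P2→R gives 7>1; P3→Y gives 3>1]
(B,R,X): not NE [P1→C gives 8>3]
(B,R,Y): not NE [P1→C gives 6>2; P3→X gives 9>5]
(B,R,Z): not NE [P1→C gives 7>6; P3→X gives 9>3]
(B,S,X): not NE [P2→R gives 9>5; P3→Z gives 7>6]
(B,S,Y): not NE [P2→R gives 8>6; P3→Z gives 7>6]
(B,S,Z): not NE [P2→R gives 7>6]
(C,P,X): not NE [P1→A gives 9>0; P2→S gives 8>4; P3→Y gives 7>5]
(C,P,Y): NE
(C,P,Z): not NE [P3→Y gives 7>5]
(C,Q,X): not NE [P1→A gives 7>3; P2→S gives 8>3; P3→Y gives 2>0]
(C,Q,Y): not NE [P1→B gives 8>7; P2→S gives 9>4]
(C,Q,Z): not NE [P1→B gives 7>2; P2→S gives 7>4; P3→Y gives 2>0]
(C,R,X): not NE [P3→Z gives 8>7]
(C,R,Y): not NE [P3→Z gives 8>7]
(C,R,Z): not NE [P2→S gives 7>3]
(C,S,X): not NE [P1→B gives 6>0; P3→Y gives 9>2]
(C,S,Y): not NE [P1→B gives 4>1]
(C,S,Z): not NE [P1→B gives 5>0; P3→Y gives 9>6]

PSNE = {(A,S,Z), (C,P,Y)}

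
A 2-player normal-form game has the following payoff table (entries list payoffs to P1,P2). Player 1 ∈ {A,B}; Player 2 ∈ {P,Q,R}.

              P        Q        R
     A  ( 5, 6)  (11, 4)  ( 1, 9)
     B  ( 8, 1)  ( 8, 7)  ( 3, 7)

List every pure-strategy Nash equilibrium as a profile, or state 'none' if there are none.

NE set: (B,R)

(A,P): not NE [P1→B gives 8>5; P2→R gives 9>6]
(A,Q): not NE [P2→R gives 9>4]
(A,R): not NE [P1→B gives 3>1]
(B,P): not NE [P2→R gives 7>1]
(B,Q): not NE [P1→A gives 11>8]
(B,R): NE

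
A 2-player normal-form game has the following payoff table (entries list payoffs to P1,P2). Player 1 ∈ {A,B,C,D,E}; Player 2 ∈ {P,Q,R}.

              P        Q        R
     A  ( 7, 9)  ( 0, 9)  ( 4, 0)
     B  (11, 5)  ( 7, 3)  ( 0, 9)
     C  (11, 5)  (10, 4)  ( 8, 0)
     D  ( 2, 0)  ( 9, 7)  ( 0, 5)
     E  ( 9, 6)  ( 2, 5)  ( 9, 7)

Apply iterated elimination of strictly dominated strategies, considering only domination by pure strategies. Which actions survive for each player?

Remaining: P1:{B,C,E} P2:{P,R}

P1 drop A (C beats it: P:11>7 Q:10>0 R:8>4)
P1 drop D (C beats it: P:11>2 Q:10>9 R:8>0)
P2 drop Q (P beats it: B:5>3 C:5>4 E:6>5)
P1→{B,C,E} P2→{P,R}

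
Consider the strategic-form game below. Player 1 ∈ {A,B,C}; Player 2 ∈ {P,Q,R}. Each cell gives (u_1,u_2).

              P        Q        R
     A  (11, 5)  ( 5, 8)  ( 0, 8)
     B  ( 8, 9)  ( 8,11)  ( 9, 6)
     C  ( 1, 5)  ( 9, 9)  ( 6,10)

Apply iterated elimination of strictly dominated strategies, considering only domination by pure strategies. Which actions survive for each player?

Survivors P1:{B,C} P2:{Q,R}

P2 drop P (Q beats it: A:8>5 B:11>9 C:9>5)
P1 drop A (B beats it: Q:8>5 R:9>0)
P1→{B,C} P2→{Q,R}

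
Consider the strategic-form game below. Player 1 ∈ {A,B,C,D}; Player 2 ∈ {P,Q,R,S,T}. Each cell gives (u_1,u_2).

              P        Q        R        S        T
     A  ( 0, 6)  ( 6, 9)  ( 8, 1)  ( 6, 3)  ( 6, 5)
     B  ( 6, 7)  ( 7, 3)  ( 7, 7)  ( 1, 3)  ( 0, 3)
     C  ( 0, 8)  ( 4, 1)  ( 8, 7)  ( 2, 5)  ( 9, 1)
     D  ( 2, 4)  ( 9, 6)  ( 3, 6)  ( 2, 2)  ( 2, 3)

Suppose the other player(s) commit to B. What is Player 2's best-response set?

argmax u_2 = {P,R}

u_2(P vs B) = 7
u_2(Q vs B) = 3
u_2(R vs B) = 7
u_2(S vs B) = 3
u_2(T vs B) = 3
max payoff 7 at {P,R}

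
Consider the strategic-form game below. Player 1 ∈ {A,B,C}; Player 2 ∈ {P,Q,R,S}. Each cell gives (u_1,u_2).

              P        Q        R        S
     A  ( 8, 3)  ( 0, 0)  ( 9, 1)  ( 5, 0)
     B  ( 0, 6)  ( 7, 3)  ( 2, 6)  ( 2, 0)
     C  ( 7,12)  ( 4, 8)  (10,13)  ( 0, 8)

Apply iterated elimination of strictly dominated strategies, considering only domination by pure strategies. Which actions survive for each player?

P2 drop Q (P beats it: A:3>0 B:6>3 C:12>8)
P1 drop B (A beats it: P:8>0 R:9>2 S:5>2)
P2 drop S (P beats it: A:3>0 C:12>8)
P1→{A,C} P2→{P,R}

Remaining: P1:{A,C} P2:{P,R}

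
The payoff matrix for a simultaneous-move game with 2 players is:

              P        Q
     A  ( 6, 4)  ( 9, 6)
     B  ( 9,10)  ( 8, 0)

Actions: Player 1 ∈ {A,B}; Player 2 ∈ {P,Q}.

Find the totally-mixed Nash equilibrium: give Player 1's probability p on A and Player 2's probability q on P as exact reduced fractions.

P1 mixes 5/6 on A; P2 mixes 1/4 on P

P1 indiff ⇒ q·6+(1-q)·9 = q·9+(1-q)·8 ⇒ q(-3) = (1-q)(-1) ⇒ q = 1/4
P2 indiff ⇒ p·4+(1-p)·10 = p·6+(1-p)·0 ⇒ p(-2) = (1-p)(-10) ⇒ p = 5/6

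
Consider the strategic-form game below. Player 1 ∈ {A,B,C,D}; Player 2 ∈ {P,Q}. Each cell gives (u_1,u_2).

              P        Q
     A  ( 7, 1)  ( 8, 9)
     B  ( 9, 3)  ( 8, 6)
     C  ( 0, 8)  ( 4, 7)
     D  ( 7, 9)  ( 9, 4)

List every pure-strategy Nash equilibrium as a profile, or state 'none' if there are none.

Equilibria: none

(A,P): not NE [P1→B gives 9>7; P2→Q gives 9>1]
(A,Q): not NE [P1→D gives 9>8]
(B,P): not NE [P2→Q gives 6>3]
(B,Q): not NE [P1→D gives 9>8]
(C,P): not NE [P1→B gives 9>0]
(C,Q): not NE [P1→D gives 9>4; P2→P gives 8>7]
(D,P): not NE [P1→B gives 9>7]
(D,Q): not NE [P2→P gives 9>4]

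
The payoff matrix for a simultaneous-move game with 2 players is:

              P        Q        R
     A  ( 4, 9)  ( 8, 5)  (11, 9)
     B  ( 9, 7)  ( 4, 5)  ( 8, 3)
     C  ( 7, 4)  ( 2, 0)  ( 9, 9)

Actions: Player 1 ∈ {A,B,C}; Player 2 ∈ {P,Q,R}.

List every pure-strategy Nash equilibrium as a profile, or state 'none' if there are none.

(A,P): not NE [P1→B gives 9>4]
(A,Q): not NE [P2→R gives 9>5]
(A,R): NE
(B,P): NE
(B,Q): not NE [P1→A gives 8>4; P2→P gives 7>5]
(B,R): not NE [P1→A gives 11>8; P2→P gives 7>3]
(C,P): not NE [P1→B gives 9>7; P2→R gives 9>4]
(C,Q): not NE [P1→A gives 8>2; P2→R gives 9>0]
(C,R): not NE [P1→A gives 11>9]

Nash profiles: (A,R), (B,P)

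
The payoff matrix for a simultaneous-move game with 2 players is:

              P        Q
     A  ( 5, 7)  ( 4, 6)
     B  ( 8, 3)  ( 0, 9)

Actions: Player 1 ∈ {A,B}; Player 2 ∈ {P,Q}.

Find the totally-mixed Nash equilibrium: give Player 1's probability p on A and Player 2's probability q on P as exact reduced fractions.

(p,q) = (6/7, 4/7)

P1 indiff ⇒ q·5+(1-q)·4 = q·8+(1-q)·0 ⇒ q(-3) = (1-q)(-4) ⇒ q = 4/7
P2 indiff ⇒ p·7+(1-p)·3 = p·6+(1-p)·9 ⇒ p(1) = (1-p)(6) ⇒ p = 6/7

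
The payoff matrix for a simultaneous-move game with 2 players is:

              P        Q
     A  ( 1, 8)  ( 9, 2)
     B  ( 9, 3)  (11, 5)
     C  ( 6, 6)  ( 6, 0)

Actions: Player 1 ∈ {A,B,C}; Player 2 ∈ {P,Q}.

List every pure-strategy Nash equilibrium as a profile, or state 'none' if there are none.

PSNE = {(B,Q)}

(A,P): not NE [P1→B gives 9>1]
(A,Q): not NE [P1→B gives 11>9; P2→P gives 8>2]
(B,P): not NE [P2→Q gives 5>3]
(B,Q): NE
(C,P): not NE [P1→B gives 9>6]
(C,Q): not NE [P1→B gives 11>6; P2→P gives 6>0]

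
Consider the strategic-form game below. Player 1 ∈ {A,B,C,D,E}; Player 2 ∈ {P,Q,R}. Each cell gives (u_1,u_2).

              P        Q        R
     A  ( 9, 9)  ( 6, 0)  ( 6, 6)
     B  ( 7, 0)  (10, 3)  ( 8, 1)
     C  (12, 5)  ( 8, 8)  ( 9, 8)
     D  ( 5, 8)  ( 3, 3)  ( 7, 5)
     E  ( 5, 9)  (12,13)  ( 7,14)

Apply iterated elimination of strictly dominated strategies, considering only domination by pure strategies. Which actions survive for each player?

Survivors P1:{B,C,E} P2:{Q,R}

P1 drop A (C beats it: P:12>9 Q:8>6 R:9>6)
P1 drop D (B beats it: P:7>5 Q:10>3 R:8>7)
P2 drop P (Q beats it: B:3>0 C:8>5 E:13>9)
P1→{B,C,E} P2→{Q,R}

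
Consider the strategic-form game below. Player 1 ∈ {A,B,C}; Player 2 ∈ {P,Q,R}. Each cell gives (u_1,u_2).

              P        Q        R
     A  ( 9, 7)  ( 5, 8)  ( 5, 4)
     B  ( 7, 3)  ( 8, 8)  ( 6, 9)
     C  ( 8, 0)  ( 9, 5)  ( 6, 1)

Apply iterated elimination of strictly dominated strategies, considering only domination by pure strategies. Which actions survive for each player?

Remaining: P1:{B,C} P2:{Q,R}

P2 drop P (Q beats it: A:8>7 B:8>3 C:5>0)
P1 drop A (B beats it: Q:8>5 R:6>5)
P1→{B,C} P2→{Q,R}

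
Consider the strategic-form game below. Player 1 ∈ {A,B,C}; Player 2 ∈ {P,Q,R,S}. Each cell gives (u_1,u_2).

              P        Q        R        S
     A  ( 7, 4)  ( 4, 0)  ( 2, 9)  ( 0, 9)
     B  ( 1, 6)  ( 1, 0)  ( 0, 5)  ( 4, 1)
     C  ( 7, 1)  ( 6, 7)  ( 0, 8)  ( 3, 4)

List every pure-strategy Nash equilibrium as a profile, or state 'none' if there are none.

(A,P): not NE [P2→S gives 9>4]
(A,Q): not NE [P1→C gives 6>4; P2→S gives 9>0]
(A,R): NE
(A,S): not NE [P1→B gives 4>0]
(B,P): not NE [P1→C gives 7>1]
(B,Q): not NE [P1→C gives 6>1; P2→P gives 6>0]
(B,R): not NE [P1→A gives 2>0; P2→P gives 6>5]
(B,S): not NE [P2→P gives 6>1]
(C,P): not NE [P2→R gives 8>1]
(C,Q): not NE [P2→R gives 8>7]
(C,R): not NE [P1→A gives 2>0]
(C,S): not NE [P1→B gives 4>3; P2→R gives 8>4]

PSNE = {(A,R)}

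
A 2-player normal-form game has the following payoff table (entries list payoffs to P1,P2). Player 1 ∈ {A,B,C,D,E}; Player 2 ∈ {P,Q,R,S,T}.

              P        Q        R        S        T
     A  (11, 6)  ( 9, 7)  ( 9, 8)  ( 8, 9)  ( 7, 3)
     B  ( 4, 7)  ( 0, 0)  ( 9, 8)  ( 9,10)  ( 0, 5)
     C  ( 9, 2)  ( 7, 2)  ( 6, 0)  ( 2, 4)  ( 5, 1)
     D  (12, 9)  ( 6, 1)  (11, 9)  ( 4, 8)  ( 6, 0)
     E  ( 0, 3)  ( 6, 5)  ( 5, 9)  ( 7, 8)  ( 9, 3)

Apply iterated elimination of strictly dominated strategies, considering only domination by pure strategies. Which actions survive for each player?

IESDS → P1:{A,B,D} P2:{P,R,S}

P1 drop C (A beats it: P:11>9 Q:9>7 R:9>6 S:8>2 T:7>5)
P2 drop Q (R beats it: A:8>7 B:8>0 D:9>1 E:9>5)
P2 drop T (R beats it: A:8>3 B:8>5 D:9>0 E:9>3)
P1 drop E (A beats it: P:11>0 R:9>5 S:8>7)
P1→{A,B,D} P2→{P,R,S}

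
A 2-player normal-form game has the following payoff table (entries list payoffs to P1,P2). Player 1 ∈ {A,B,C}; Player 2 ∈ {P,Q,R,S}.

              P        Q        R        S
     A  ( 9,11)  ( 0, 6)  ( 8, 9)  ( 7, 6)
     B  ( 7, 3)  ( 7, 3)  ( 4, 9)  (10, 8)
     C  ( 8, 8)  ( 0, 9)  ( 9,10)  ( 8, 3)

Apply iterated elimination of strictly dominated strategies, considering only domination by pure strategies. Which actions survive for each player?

P2 drop Q (R beats it: A:9>6 B:9>3 C:10>9)
P2 drop S (R beats it: A:9>6 B:9>8 C:10>3)
P1 drop B (A beats it: P:9>7 R:8>4)
P1→{A,C} P2→{P,R}

IESDS → P1:{A,C} P2:{P,R}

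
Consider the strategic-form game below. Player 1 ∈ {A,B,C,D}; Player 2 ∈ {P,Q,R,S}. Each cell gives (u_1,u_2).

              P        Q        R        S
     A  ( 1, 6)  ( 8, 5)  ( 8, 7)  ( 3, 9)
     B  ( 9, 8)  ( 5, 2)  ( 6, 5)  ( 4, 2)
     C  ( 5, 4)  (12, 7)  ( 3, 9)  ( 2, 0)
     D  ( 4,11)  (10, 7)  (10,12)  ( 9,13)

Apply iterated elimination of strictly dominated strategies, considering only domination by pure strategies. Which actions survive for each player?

IESDS → P1:{B,D} P2:{P,R,S}

P1 drop A (D beats it: P:4>1 Q:10>8 R:10>8 S:9>3)
P2 drop Q (R beats it: B:5>2 C:9>7 D:12>7)
P1 drop C (B beats it: P:9>5 R:6>3 S:4>2)
P1→{B,D} P2→{P,R,S}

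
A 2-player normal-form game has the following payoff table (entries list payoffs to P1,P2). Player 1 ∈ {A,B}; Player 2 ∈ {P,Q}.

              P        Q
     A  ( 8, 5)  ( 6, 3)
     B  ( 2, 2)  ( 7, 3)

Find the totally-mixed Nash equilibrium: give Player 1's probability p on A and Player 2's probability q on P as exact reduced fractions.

P1 indiff ⇒ q·8+(1-q)·6 = q·2+(1-q)·7 ⇒ q(6) = (1-q)(1) ⇒ q = 1/7
P2 indiff ⇒ p·5+(1-p)·2 = p·3+(1-p)·3 ⇒ p(2) = (1-p)(1) ⇒ p = 1/3

(p,q) = (1/3, 1/7)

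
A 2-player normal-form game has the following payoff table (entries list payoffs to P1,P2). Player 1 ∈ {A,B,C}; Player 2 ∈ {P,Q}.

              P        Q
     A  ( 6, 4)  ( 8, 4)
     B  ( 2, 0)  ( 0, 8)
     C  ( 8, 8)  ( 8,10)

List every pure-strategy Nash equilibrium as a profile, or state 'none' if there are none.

NE set: (A,Q), (C,Q)

(A,P): not NE [P1→C gives 8>6]
(A,Q): NE
(B,P): not NE [P1→C gives 8>2; P2→Q gives 8>0]
(B,Q): not NE [P1→C gives 8>0]
(C,P): not NE [P2→Q gives 10>8]
(C,Q): NE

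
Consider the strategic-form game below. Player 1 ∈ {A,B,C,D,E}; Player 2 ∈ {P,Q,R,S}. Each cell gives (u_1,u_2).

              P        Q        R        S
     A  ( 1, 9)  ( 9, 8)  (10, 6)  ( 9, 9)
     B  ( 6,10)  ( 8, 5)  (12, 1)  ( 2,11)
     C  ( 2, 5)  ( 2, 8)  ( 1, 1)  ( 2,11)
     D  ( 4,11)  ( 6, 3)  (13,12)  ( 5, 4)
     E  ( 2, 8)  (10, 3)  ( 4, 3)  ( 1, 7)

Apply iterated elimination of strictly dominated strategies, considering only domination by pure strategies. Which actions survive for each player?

Survivors P1:{A,B,D} P2:{P,R,S}

P1 drop C (D beats it: P:4>2 Q:6>2 R:13>1 S:5>2)
P2 drop Q (P beats it: A:9>8 B:10>5 D:11>3 E:8>3)
P1 drop E (B beats it: P:6>2 R:12>4 S:2>1)
P1→{A,B,D} P2→{P,R,S}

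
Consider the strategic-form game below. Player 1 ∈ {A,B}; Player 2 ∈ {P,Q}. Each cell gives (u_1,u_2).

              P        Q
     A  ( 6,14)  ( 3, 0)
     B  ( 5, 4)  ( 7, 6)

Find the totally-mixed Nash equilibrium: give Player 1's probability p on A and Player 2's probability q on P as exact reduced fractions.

P1 indiff ⇒ q·6+(1-q)·3 = q·5+(1-q)·7 ⇒ q(1) = (1-q)(4) ⇒ q = 4/5
P2 indiff ⇒ p·14+(1-p)·4 = p·0+(1-p)·6 ⇒ p(14) = (1-p)(2) ⇒ p = 1/8

(p,q) = (1/8, 4/5)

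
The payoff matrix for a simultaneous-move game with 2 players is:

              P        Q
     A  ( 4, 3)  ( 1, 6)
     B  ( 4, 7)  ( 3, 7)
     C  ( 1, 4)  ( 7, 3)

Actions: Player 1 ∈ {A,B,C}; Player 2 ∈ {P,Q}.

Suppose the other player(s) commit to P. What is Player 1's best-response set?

u_1(A vs P) = 4
u_1(B vs P) = 4
u_1(C vs P) = 1
max payoff 4 at {A,B}

P1 best: {A,B}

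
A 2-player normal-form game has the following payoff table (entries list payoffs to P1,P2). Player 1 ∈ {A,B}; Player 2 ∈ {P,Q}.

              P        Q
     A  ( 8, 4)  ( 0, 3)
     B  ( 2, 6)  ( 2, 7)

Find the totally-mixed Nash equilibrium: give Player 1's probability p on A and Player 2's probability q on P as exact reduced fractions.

P1 indiff ⇒ q·8+(1-q)·0 = q·2+(1-q)·2 ⇒ q(6) = (1-q)(2) ⇒ q = 1/4
P2 indiff ⇒ p·4+(1-p)·6 = p·3+(1-p)·7 ⇒ p(1) = (1-p)(1) ⇒ p = 1/2

P1 mixes 1/2 on A; P2 mixes 1/4 on P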